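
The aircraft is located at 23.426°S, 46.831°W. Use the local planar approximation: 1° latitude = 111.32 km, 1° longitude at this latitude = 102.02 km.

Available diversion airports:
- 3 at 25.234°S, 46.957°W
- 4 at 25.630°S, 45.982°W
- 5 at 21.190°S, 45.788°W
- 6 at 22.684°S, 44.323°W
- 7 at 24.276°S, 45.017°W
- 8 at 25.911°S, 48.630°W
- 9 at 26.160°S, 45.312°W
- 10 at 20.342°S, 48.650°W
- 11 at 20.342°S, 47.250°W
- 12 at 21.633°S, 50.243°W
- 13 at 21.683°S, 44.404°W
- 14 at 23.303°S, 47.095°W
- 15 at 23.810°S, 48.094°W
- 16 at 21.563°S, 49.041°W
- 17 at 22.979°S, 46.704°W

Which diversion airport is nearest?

Distances from 23.426°S, 46.831°W:
3: √((-1.808·111.32)² + (-0.126·102.02)²) = √(40508.22817 + 165.23868) = 201.677 km
4: √((-2.204·111.32)² + (0.849·102.02)²) = √(60196.26920 + 7502.15476) = 260.189 km
5: √((2.236·111.32)² + (1.043·102.02)²) = √(61956.94479 + 11322.41986) = 270.702 km
6: √((0.742·111.32)² + (2.508·102.02)²) = √(6822.66749 + 65467.49183) = 268.868 km
7: √((-0.850·111.32)² + (1.814·102.02)²) = √(8953.32288 + 34248.78773) = 207.851 km
8: √((-2.485·111.32)² + (-1.799·102.02)²) = √(76524.26755 + 33684.72181) = 331.977 km
9: √((-2.734·111.32)² + (1.519·102.02)²) = √(92628.24076 + 24015.19880) = 341.531 km
10: √((3.084·111.32)² + (-1.819·102.02)²) = √(117862.36033 + 34437.85051) = 390.257 km
11: √((3.084·111.32)² + (-0.419·102.02)²) = √(117862.36033 + 1827.25300) = 345.962 km
12: √((1.793·111.32)² + (-3.412·102.02)²) = √(39838.86660 + 121168.20755) = 401.257 km
13: √((1.743·111.32)² + (2.427·102.02)²) = √(37647.93583 + 61307.01781) = 314.571 km
14: √((0.123·111.32)² + (-0.264·102.02)²) = √(187.48072 + 725.40157) = 30.214 km
15: √((-0.384·111.32)² + (-1.263·102.02)²) = √(1827.29575 + 16602.64720) = 135.757 km
16: √((1.863·111.32)² + (-2.210·102.02)²) = √(43010.26369 + 50834.10548) = 306.340 km
17: √((0.447·111.32)² + (0.127·102.02)²) = √(2476.06158 + 167.87193) = 51.419 km
Minimum: 14 at 30.214 km.

14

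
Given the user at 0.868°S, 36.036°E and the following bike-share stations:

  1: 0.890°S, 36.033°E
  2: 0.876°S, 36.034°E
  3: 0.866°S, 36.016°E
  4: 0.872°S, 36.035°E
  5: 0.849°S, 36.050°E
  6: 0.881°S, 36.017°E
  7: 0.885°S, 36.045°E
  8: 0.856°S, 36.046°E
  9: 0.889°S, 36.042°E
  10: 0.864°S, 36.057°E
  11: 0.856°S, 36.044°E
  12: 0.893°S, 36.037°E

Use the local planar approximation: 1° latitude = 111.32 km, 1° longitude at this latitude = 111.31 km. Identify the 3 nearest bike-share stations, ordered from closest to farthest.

Distances from 0.868°S, 36.036°E:
1: √((-0.022·111.32)² + (-0.003·111.31)²) = √(5.99780 + 0.11151) = 2.472 km
2: √((-0.008·111.32)² + (-0.002·111.31)²) = √(0.79310 + 0.04956) = 0.918 km
3: √((0.002·111.32)² + (-0.020·111.31)²) = √(0.04957 + 4.95597) = 2.237 km
4: √((-0.004·111.32)² + (-0.001·111.31)²) = √(0.19827 + 0.01239) = 0.459 km
5: √((0.019·111.32)² + (0.014·111.31)²) = √(4.47356 + 2.42842) = 2.627 km
6: √((-0.013·111.32)² + (-0.019·111.31)²) = √(2.09427 + 4.47276) = 2.563 km
7: √((-0.017·111.32)² + (0.009·111.31)²) = √(3.58133 + 1.00358) = 2.141 km
8: √((0.012·111.32)² + (0.010·111.31)²) = √(1.78447 + 1.23899) = 1.739 km
9: √((-0.021·111.32)² + (0.006·111.31)²) = √(5.46493 + 0.44604) = 2.431 km
10: √((0.004·111.32)² + (0.021·111.31)²) = √(0.19827 + 5.46395) = 2.380 km
11: √((0.012·111.32)² + (0.008·111.31)²) = √(1.78447 + 0.79295) = 1.605 km
12: √((-0.025·111.32)² + (0.001·111.31)²) = √(7.74509 + 0.01239) = 2.785 km
Sorted: 4 (0.459 km) < 2 (0.918 km) < 11 (1.605 km) < 8 (1.739 km) < 7 (2.141 km) < …

4, 2, 11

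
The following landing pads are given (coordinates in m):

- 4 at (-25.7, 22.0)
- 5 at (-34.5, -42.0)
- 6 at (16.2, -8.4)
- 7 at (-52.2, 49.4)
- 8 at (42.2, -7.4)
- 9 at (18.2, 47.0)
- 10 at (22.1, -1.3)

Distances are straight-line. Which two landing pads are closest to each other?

6 and 10

Pairwise distances:
4–5: 64.6 m
4–6: 51.8 m
4–7: 38.1 m
4–8: 74.0 m
4–9: 50.5 m
4–10: 53.2 m
5–6: 60.8 m
5–7: 93.1 m
5–8: 84.1 m
5–9: 103.4 m
5–10: 69.7 m
6–7: 89.6 m
6–8: 26.0 m
6–9: 55.4 m
6–10: 9.2 m
7–8: 110.2 m
7–9: 70.4 m
7–10: 89.9 m
8–9: 59.5 m
8–10: 21.0 m
9–10: 48.5 m
Closest pair: 6–10 at 9.2 m.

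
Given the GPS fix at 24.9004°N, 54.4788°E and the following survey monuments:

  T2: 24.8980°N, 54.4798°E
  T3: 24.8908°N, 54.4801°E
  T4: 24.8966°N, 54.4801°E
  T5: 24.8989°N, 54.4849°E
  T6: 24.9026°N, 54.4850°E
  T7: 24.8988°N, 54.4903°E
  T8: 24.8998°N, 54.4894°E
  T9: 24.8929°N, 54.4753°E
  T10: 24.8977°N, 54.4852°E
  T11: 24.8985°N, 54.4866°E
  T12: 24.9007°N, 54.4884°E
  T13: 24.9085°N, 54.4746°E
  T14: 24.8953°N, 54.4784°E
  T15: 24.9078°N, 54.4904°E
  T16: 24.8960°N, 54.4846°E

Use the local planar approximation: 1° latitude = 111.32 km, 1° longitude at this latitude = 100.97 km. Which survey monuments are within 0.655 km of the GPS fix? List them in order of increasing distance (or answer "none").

T2, T4, T14, T5

Distances from 24.9004°N, 54.4788°E:
T2: √((-0.0024·111.32)² + (0.0010·100.97)²) = √(0.071379 + 0.010195) = 0.2856 km
T3: √((-0.0096·111.32)² + (0.0013·100.97)²) = √(1.142060 + 0.017229) = 1.0767 km
T4: √((-0.0038·111.32)² + (0.0013·100.97)²) = √(0.178943 + 0.017229) = 0.4429 km
T5: √((-0.0015·111.32)² + (0.0061·100.97)²) = √(0.027882 + 0.379354) = 0.6382 km
T6: √((0.0022·111.32)² + (0.0062·100.97)²) = √(0.059978 + 0.391894) = 0.6722 km
T7: √((-0.0016·111.32)² + (0.0115·100.97)²) = √(0.031724 + 1.348281) = 1.1747 km
T8: √((-0.0006·111.32)² + (0.0106·100.97)²) = √(0.004461 + 1.145504) = 1.0724 km
T9: √((-0.0075·111.32)² + (-0.0035·100.97)²) = √(0.697058 + 0.124888) = 0.9066 km
T10: √((-0.0027·111.32)² + (0.0064·100.97)²) = √(0.090339 + 0.417585) = 0.7127 km
T11: √((-0.0019·111.32)² + (0.0078·100.97)²) = √(0.044736 + 0.620260) = 0.8155 km
T12: √((0.0003·111.32)² + (0.0096·100.97)²) = √(0.001115 + 0.939566) = 0.9699 km
T13: √((0.0081·111.32)² + (-0.0042·100.97)²) = √(0.813048 + 0.179839) = 0.9964 km
T14: √((-0.0051·111.32)² + (-0.0004·100.97)²) = √(0.322320 + 0.001631) = 0.5692 km
T15: √((0.0074·111.32)² + (0.0116·100.97)²) = √(0.678594 + 1.371831) = 1.4319 km
T16: √((-0.0044·111.32)² + (0.0058·100.97)²) = √(0.239912 + 0.342958) = 0.7635 km
Threshold 0.655 km: T2 (0.2856 km), T4 (0.4429 km), T14 (0.5692 km), T5 (0.6382 km) are within range.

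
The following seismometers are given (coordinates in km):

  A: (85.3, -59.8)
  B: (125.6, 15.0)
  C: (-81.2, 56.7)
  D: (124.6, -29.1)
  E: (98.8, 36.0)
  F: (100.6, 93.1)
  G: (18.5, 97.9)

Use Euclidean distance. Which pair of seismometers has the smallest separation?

Pairwise distances:
A–B: 85.0 km
A–C: 203.2 km
A–D: 49.9 km
A–E: 96.7 km
A–F: 153.7 km
A–G: 171.3 km
B–C: 211.0 km
B–D: 44.1 km
B–E: 34.0 km
B–F: 82.0 km
B–G: 135.4 km
C–D: 223.0 km
C–E: 181.2 km
C–F: 185.4 km
C–G: 107.9 km
D–E: 70.0 km
D–F: 124.5 km
D–G: 165.5 km
E–F: 57.1 km
E–G: 101.4 km
F–G: 82.2 km
Closest pair: B–E at 34.0 km.

B and E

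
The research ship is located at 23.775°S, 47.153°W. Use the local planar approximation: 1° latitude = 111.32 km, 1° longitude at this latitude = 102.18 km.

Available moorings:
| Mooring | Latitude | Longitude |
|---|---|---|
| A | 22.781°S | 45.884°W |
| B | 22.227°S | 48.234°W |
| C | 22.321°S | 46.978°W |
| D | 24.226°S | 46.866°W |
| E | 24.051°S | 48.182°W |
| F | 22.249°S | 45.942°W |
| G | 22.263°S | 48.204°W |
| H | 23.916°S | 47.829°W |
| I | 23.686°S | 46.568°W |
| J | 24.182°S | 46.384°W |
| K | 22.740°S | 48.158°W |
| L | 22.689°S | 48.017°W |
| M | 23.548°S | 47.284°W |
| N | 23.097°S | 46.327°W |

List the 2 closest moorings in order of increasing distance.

Distances from 23.775°S, 47.153°W:
A: 170.462 km
B: 204.685 km
C: 162.844 km
D: 58.143 km
E: 109.540 km
F: 210.164 km
G: 199.657 km
H: 70.835 km
I: 60.591 km
J: 90.703 km
K: 154.338 km
L: 149.697 km
M: 28.596 km
N: 113.225 km
Sorted: M (28.596 km) < D (58.143 km) < I (60.591 km) < H (70.835 km) < …

M, D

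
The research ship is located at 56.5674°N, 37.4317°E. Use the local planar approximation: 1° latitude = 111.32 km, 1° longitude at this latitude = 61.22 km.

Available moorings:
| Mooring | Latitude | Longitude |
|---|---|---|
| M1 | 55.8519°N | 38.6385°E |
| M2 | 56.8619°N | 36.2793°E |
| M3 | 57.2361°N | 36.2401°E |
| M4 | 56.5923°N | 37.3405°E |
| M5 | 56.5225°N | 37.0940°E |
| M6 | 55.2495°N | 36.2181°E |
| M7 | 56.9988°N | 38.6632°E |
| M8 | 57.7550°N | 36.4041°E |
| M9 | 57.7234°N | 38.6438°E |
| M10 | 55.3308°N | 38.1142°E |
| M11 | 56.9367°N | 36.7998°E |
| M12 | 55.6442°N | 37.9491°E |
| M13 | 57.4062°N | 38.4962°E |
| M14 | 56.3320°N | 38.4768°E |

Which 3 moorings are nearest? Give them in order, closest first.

Distances from 56.5674°N, 37.4317°E:
M1: √((-0.7155·111.32)² + (1.2068·61.22)²) = √(6344.036478 + 5458.298137) = 108.6386 km
M2: √((0.2945·111.32)² + (-1.1524·61.22)²) = √(1074.773608 + 4977.292341) = 77.7950 km
M3: √((0.6687·111.32)² + (-1.1916·61.22)²) = √(5541.266554 + 5321.666317) = 104.2254 km
M4: √((0.0249·111.32)² + (-0.0912·61.22)²) = √(7.683252 + 31.172837) = 6.2335 km
M5: √((-0.0449·111.32)² + (-0.3377·61.22)²) = √(24.982683 + 427.414028) = 21.2696 km
M6: √((-1.3179·111.32)² + (-1.2136·61.22)²) = √(21523.421530 + 5519.983583) = 164.4488 km
M7: √((0.4314·111.32)² + (1.2315·61.22)²) = √(2306.251558 + 5684.018501) = 89.3883 km
M8: √((1.1876·111.32)² + (-1.0276·61.22)²) = √(17477.800314 + 3957.626831) = 146.4084 km
M9: √((1.1560·111.32)² + (1.2121·61.22)²) = √(16560.066006 + 5506.346703) = 148.5477 km
M10: √((-1.2366·111.32)² + (0.6825·61.22)²) = √(18949.810863 + 1745.789841) = 143.8597 km
M11: √((0.3693·111.32)² + (-0.6319·61.22)²) = √(1690.071237 + 1496.522881) = 56.4499 km
M12: √((-0.9232·111.32)² + (0.5174·61.22)²) = √(10561.801157 + 1003.320069) = 107.5413 km
M13: √((0.8388·111.32)² + (1.0645·61.22)²) = √(8718.930963 + 4246.958156) = 113.8679 km
M14: √((-0.2354·111.32)² + (1.0451·61.22)²) = √(686.687770 + 4093.571176) = 69.1394 km
Sorted: M4 (6.2335 km) < M5 (21.2696 km) < M11 (56.4499 km) < M14 (69.1394 km) < M2 (77.7950 km) < …

M4, M5, M11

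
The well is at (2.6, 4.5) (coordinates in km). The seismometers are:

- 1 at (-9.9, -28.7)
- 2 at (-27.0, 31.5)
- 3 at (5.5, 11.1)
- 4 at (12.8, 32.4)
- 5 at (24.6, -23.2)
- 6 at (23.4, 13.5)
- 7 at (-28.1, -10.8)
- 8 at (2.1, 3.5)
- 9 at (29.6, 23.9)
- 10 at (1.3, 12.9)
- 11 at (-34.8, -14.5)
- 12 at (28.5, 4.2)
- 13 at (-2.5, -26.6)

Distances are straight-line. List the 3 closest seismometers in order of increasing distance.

Distances from (2.6, 4.5):
1: √((-12.5)² + (-33.2)²) = √(156.250 + 1102.240) = 35.5 km
2: √((-29.6)² + (27.0)²) = √(876.160 + 729.000) = 40.1 km
3: √((2.9)² + (6.6)²) = √(8.410 + 43.560) = 7.2 km
4: √((10.2)² + (27.9)²) = √(104.040 + 778.410) = 29.7 km
5: √((22.0)² + (-27.7)²) = √(484.000 + 767.290) = 35.4 km
6: √((20.8)² + (9.0)²) = √(432.640 + 81.000) = 22.7 km
7: √((-30.7)² + (-15.3)²) = √(942.490 + 234.090) = 34.3 km
8: √((-0.5)² + (-1.0)²) = √(0.250 + 1.000) = 1.1 km
9: √((27.0)² + (19.4)²) = √(729.000 + 376.360) = 33.2 km
10: √((-1.3)² + (8.4)²) = √(1.690 + 70.560) = 8.5 km
11: √((-37.4)² + (-19.0)²) = √(1398.760 + 361.000) = 41.9 km
12: √((25.9)² + (-0.3)²) = √(670.810 + 0.090) = 25.9 km
13: √((-5.1)² + (-31.1)²) = √(26.010 + 967.210) = 31.5 km
Sorted: 8 (1.1 km) < 3 (7.2 km) < 10 (8.5 km) < 6 (22.7 km) < 12 (25.9 km) < …

8, 3, 10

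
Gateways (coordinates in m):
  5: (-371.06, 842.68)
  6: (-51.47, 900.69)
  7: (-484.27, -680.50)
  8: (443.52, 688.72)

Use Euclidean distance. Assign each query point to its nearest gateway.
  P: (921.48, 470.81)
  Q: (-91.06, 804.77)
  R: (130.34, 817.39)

P→8; Q→6; R→6

P at (921.48, 470.81):
  5: 1344.97 m
  6: 1063.69 m
  7: 1817.04 m
  8: 525.29 m
  → nearest: 8 (525.29 m)
Q at (-91.06, 804.77):
  5: 282.55 m
  6: 103.77 m
  7: 1536.44 m
  8: 547.03 m
  → nearest: 6 (103.77 m)
R at (130.34, 817.39):
  5: 502.04 m
  6: 199.98 m
  7: 1619.08 m
  8: 338.58 m
  → nearest: 6 (199.98 m)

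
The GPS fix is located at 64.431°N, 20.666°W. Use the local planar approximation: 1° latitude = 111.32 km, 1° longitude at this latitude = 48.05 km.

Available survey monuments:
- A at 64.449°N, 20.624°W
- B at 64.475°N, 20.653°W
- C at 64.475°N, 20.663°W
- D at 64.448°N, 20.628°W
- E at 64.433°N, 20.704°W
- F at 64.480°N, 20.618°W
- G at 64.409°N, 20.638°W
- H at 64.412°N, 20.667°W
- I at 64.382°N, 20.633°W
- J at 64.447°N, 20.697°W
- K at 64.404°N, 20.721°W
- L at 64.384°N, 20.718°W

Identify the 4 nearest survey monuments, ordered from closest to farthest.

E, H, J, D

Distances from 64.431°N, 20.666°W:
A: √((0.018·111.32)² + (0.042·48.05)²) = √(4.01505 + 4.07273) = 2.844 km
B: √((0.044·111.32)² + (0.013·48.05)²) = √(23.99119 + 0.39019) = 4.938 km
C: √((0.044·111.32)² + (0.003·48.05)²) = √(23.99119 + 0.02078) = 4.900 km
D: √((0.017·111.32)² + (0.038·48.05)²) = √(3.58133 + 3.33391) = 2.630 km
E: √((0.002·111.32)² + (-0.038·48.05)²) = √(0.04957 + 3.33391) = 1.839 km
F: √((0.049·111.32)² + (0.048·48.05)²) = √(29.75353 + 5.31948) = 5.922 km
G: √((-0.022·111.32)² + (0.028·48.05)²) = √(5.99780 + 1.81010) = 2.794 km
H: √((-0.019·111.32)² + (-0.001·48.05)²) = √(4.47356 + 0.00231) = 2.116 km
I: √((-0.049·111.32)² + (0.033·48.05)²) = √(29.75353 + 2.51429) = 5.680 km
J: √((0.016·111.32)² + (-0.031·48.05)²) = √(3.17239 + 2.21876) = 2.322 km
K: √((-0.027·111.32)² + (-0.055·48.05)²) = √(9.03387 + 6.98413) = 4.002 km
L: √((-0.047·111.32)² + (-0.052·48.05)²) = √(27.37424 + 6.24300) = 5.798 km
Sorted: E (1.839 km) < H (2.116 km) < J (2.322 km) < D (2.630 km) < G (2.794 km) < A (2.844 km) < …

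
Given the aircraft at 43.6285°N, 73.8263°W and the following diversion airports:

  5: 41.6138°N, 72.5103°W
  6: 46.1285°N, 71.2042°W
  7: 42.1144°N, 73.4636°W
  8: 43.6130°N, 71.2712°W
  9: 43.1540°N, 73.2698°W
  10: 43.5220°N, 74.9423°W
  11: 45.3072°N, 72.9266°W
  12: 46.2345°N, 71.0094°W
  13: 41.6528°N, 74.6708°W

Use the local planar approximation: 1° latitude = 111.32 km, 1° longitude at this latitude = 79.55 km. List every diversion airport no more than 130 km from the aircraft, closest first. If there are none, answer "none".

Distances from 43.6285°N, 73.8263°W:
5: √((-2.0147·111.32)² + (1.3160·79.55)²) = √(50299.905391 + 10959.535469) = 247.5064 km
6: √((2.5000·111.32)² + (2.6221·79.55)²) = √(77450.890000 + 43508.976689) = 347.7929 km
7: √((-1.5141·111.32)² + (0.3627·79.55)²) = √(28408.971705 + 832.483202) = 171.0013 km
8: √((-0.0155·111.32)² + (2.5551·79.55)²) = √(2.977212 + 41313.897900) = 203.2655 km
9: √((-0.4745·111.32)² + (0.5565·79.55)²) = √(2790.093959 + 1959.795271) = 68.9194 km
10: √((-0.1065·111.32)² + (-1.1160·79.55)²) = √(140.554777 + 7881.497773) = 89.5659 km
11: √((1.6787·111.32)² + (0.8997·79.55)²) = √(34921.474774 + 5122.427365) = 200.1097 km
12: √((2.6060·111.32)² + (2.8169·79.55)²) = √(84157.963584 + 50213.816083) = 366.5676 km
13: √((-1.9757·111.32)² + (-0.8445·79.55)²) = √(48371.370795 + 4513.149041) = 229.9663 km
Threshold 130 km: 9 (68.9194 km), 10 (89.5659 km) are within range.

9, 10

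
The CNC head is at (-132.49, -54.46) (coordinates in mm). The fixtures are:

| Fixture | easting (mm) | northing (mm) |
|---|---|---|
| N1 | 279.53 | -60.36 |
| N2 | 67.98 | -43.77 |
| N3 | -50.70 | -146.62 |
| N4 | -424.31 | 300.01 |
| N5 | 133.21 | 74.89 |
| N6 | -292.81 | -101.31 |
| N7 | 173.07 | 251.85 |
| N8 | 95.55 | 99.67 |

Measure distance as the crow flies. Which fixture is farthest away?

N4

Distances from (-132.49, -54.46):
N1: 412.06 mm
N2: 200.75 mm
N3: 123.22 mm
N4: 459.14 mm
N5: 295.51 mm
N6: 167.03 mm
N7: 432.66 mm
N8: 275.24 mm
Maximum: N4 at 459.14 mm.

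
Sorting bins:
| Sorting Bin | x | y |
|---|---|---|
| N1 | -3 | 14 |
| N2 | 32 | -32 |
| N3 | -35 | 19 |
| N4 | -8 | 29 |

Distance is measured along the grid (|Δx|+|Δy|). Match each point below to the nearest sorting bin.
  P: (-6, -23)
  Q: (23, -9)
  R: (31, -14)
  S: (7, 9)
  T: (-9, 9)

P at (-6, -23):
  N1: |3| + |37| = 3 + 37 = 40
  N2: |38| + |-9| = 38 + 9 = 47
  N3: |-29| + |42| = 29 + 42 = 71
  N4: |-2| + |52| = 2 + 52 = 54
  → nearest: N1 (40)
Q at (23, -9):
  N1: |-26| + |23| = 26 + 23 = 49
  N2: |9| + |-23| = 9 + 23 = 32
  N3: |-58| + |28| = 58 + 28 = 86
  N4: |-31| + |38| = 31 + 38 = 69
  → nearest: N2 (32)
R at (31, -14):
  N1: |-34| + |28| = 34 + 28 = 62
  N2: |1| + |-18| = 1 + 18 = 19
  N3: |-66| + |33| = 66 + 33 = 99
  N4: |-39| + |43| = 39 + 43 = 82
  → nearest: N2 (19)
S at (7, 9):
  N1: |-10| + |5| = 10 + 5 = 15
  N2: |25| + |-41| = 25 + 41 = 66
  N3: |-42| + |10| = 42 + 10 = 52
  N4: |-15| + |20| = 15 + 20 = 35
  → nearest: N1 (15)
T at (-9, 9):
  N1: |6| + |5| = 6 + 5 = 11
  N2: |41| + |-41| = 41 + 41 = 82
  N3: |-26| + |10| = 26 + 10 = 36
  N4: |1| + |20| = 1 + 20 = 21
  → nearest: N1 (11)

P→N1; Q→N2; R→N2; S→N1; T→N1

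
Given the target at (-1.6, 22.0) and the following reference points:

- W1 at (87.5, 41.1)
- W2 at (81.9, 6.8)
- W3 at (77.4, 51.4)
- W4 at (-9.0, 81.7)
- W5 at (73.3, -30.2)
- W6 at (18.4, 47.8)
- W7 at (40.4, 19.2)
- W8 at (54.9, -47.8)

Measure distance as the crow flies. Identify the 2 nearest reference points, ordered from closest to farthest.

Distances from (-1.6, 22.0):
W1: √((89.1)² + (19.1)²) = √(7938.810 + 364.810) = 91.1
W2: √((83.5)² + (-15.2)²) = √(6972.250 + 231.040) = 84.9
W3: √((79.0)² + (29.4)²) = √(6241.000 + 864.360) = 84.3
W4: √((-7.4)² + (59.7)²) = √(54.760 + 3564.090) = 60.2
W5: √((74.9)² + (-52.2)²) = √(5610.010 + 2724.840) = 91.3
W6: √((20.0)² + (25.8)²) = √(400.000 + 665.640) = 32.6
W7: √((42.0)² + (-2.8)²) = √(1764.000 + 7.840) = 42.1
W8: √((56.5)² + (-69.8)²) = √(3192.250 + 4872.040) = 89.8
Sorted: W6 (32.6) < W7 (42.1) < W4 (60.2) < W3 (84.3) < …

W6, W7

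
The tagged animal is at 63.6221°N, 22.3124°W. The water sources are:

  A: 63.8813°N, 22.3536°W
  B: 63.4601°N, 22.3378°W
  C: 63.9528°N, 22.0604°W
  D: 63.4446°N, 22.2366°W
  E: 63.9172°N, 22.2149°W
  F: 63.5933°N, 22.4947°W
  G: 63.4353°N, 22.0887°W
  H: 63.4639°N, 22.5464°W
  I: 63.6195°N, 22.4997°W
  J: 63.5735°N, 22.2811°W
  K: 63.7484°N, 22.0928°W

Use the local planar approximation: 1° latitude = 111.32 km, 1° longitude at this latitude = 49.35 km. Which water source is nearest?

J

Distances from 63.6221°N, 22.3124°W:
A: √((0.2592·111.32)² + (-0.0412·49.35)²) = √(832.561626 + 4.133984) = 28.9257 km
B: √((-0.1620·111.32)² + (-0.0254·49.35)²) = √(325.219385 + 1.571237) = 18.0774 km
C: √((0.3307·111.32)² + (0.2520·49.35)²) = √(1355.235549 + 154.659070) = 38.8574 km
D: √((-0.1775·111.32)² + (0.0758·49.35)²) = √(390.429936 + 13.993061) = 20.1103 km
E: √((0.2951·111.32)² + (0.0975·49.35)²) = √(1079.157453 + 23.151735) = 33.2010 km
F: √((-0.0288·111.32)² + (-0.1823·49.35)²) = √(10.278539 + 80.937102) = 9.5507 km
G: √((-0.1868·111.32)² + (0.2237·49.35)²) = √(432.414391 + 121.872658) = 23.5433 km
H: √((-0.1582·111.32)² + (-0.2340·49.35)²) = √(310.141122 + 133.353994) = 21.0593 km
I: √((-0.0026·111.32)² + (-0.1873·49.35)²) = √(0.083771 + 85.437763) = 9.2478 km
J: √((-0.0486·111.32)² + (0.0313·49.35)²) = √(29.269745 + 2.385959) = 5.6263 km
K: √((0.1263·111.32)² + (0.2196·49.35)²) = √(197.675614 + 117.446204) = 17.7517 km
Minimum: J at 5.6263 km.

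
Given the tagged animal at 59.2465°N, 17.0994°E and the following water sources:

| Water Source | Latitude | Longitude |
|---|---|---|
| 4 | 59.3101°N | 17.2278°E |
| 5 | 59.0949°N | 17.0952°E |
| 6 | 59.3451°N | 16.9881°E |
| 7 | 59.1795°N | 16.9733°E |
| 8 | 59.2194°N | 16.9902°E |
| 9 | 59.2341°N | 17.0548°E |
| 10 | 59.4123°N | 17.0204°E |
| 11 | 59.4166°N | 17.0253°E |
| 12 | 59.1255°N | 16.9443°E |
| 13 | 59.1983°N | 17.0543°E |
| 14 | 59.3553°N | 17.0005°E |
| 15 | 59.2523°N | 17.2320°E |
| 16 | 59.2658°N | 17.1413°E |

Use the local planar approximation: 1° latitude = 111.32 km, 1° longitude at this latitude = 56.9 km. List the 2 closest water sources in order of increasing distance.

Distances from 59.2465°N, 17.0994°E:
4: √((0.0636·111.32)² + (0.1284·56.9)²) = √(50.125720 + 53.377052) = 10.1736 km
5: √((-0.1516·111.32)² + (-0.0042·56.9)²) = √(284.803156 + 0.057111) = 16.8778 km
6: √((0.0986·111.32)² + (-0.1113·56.9)²) = √(120.475913 + 40.106509) = 12.6721 km
7: √((-0.0670·111.32)² + (-0.1261·56.9)²) = √(55.628327 + 51.481917) = 10.3494 km
8: √((-0.0271·111.32)² + (-0.1092·56.9)²) = √(9.100913 + 38.607334) = 6.9071 km
9: √((-0.0124·111.32)² + (-0.0446·56.9)²) = √(1.905416 + 6.440124) = 2.8889 km
10: √((0.1658·111.32)² + (-0.0790·56.9)²) = √(340.655533 + 20.205924) = 18.9964 km
11: √((0.1701·111.32)² + (-0.0741·56.9)²) = √(358.554372 + 17.777101) = 19.3993 km
12: √((-0.1210·111.32)² + (-0.1551·56.9)²) = √(181.433357 + 77.883979) = 16.1033 km
13: √((-0.0482·111.32)² + (-0.0451·56.9)²) = √(28.789921 + 6.585331) = 5.9477 km
14: √((0.1088·111.32)² + (-0.0989·56.9)²) = √(146.691242 + 31.667743) = 13.3551 km
15: √((0.0058·111.32)² + (0.1326·56.9)²) = √(0.416872 + 56.926120) = 7.5725 km
16: √((0.0193·111.32)² + (0.0419·56.9)²) = √(4.615949 + 5.683980) = 3.2094 km
Sorted: 9 (2.8889 km) < 16 (3.2094 km) < 13 (5.9477 km) < 8 (6.9071 km) < …

9, 16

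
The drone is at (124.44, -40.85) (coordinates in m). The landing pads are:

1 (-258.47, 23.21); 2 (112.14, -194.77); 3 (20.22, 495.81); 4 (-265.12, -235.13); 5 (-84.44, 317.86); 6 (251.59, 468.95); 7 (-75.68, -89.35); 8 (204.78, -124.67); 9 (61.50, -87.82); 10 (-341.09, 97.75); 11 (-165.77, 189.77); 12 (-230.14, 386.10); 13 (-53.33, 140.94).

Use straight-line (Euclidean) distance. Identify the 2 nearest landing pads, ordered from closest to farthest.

Distances from (124.44, -40.85):
1: √((-382.91)² + (64.06)²) = √(146620.0681 + 4103.6836) = 388.23 m
2: √((-12.30)² + (-153.92)²) = √(151.2900 + 23691.3664) = 154.41 m
3: √((-104.22)² + (536.66)²) = √(10861.8084 + 288003.9556) = 546.69 m
4: √((-389.56)² + (-194.28)²) = √(151756.9936 + 37744.7184) = 435.32 m
5: √((-208.88)² + (358.71)²) = √(43630.8544 + 128672.8641) = 415.09 m
6: √((127.15)² + (509.80)²) = √(16167.1225 + 259896.0400) = 525.42 m
7: √((-200.12)² + (-48.50)²) = √(40048.0144 + 2352.2500) = 205.91 m
8: √((80.34)² + (-83.82)²) = √(6454.5156 + 7025.7924) = 116.10 m
9: √((-62.94)² + (-46.97)²) = √(3961.4436 + 2206.1809) = 78.53 m
10: √((-465.53)² + (138.60)²) = √(216718.1809 + 19209.9600) = 485.72 m
11: √((-290.21)² + (230.62)²) = √(84221.8441 + 53185.5844) = 370.69 m
12: √((-354.58)² + (426.95)²) = √(125726.9764 + 182286.3025) = 554.99 m
13: √((-177.77)² + (181.79)²) = √(31602.1729 + 33047.6041) = 254.26 m
Sorted: 9 (78.53 m) < 8 (116.10 m) < 2 (154.41 m) < 7 (205.91 m) < …

9, 8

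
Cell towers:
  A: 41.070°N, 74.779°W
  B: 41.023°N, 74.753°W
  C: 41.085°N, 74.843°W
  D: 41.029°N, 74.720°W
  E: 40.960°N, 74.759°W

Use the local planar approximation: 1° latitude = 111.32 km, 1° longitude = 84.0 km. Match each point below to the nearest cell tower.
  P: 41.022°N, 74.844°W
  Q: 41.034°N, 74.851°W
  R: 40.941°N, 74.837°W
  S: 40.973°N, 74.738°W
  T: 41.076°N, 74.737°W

P→C; Q→C; R→E; S→E; T→A

P at 41.022°N, 74.844°W:
  A: √((0.048·111.32)² + (0.065·84.0)²) = √(28.55150 + 29.81160) = 7.640 km
  B: √((0.001·111.32)² + (0.091·84.0)²) = √(0.01239 + 58.43074) = 7.645 km
  C: √((0.063·111.32)² + (0.001·84.0)²) = √(49.18441 + 0.00706) = 7.014 km
  D: √((0.007·111.32)² + (0.124·84.0)²) = √(0.60721 + 108.49306) = 10.445 km
  E: √((-0.062·111.32)² + (0.085·84.0)²) = √(47.63540 + 50.97960) = 9.931 km
  → nearest: C (7.014 km)
Q at 41.034°N, 74.851°W:
  A: √((0.036·111.32)² + (0.072·84.0)²) = √(16.06022 + 36.57830) = 7.255 km
  B: √((-0.011·111.32)² + (0.098·84.0)²) = √(1.49945 + 67.76582) = 8.323 km
  C: √((0.051·111.32)² + (0.008·84.0)²) = √(32.23196 + 0.45158) = 5.717 km
  D: √((-0.005·111.32)² + (0.131·84.0)²) = √(0.30980 + 121.08802) = 11.018 km
  E: √((-0.074·111.32)² + (0.092·84.0)²) = √(67.85937 + 59.72198) = 11.295 km
  → nearest: C (5.717 km)
R at 40.941°N, 74.837°W:
  A: √((0.129·111.32)² + (0.058·84.0)²) = √(206.21764 + 23.73638) = 15.164 km
  B: √((0.082·111.32)² + (0.084·84.0)²) = √(83.32477 + 49.78714) = 11.537 km
  C: √((0.144·111.32)² + (-0.006·84.0)²) = √(256.96346 + 0.25402) = 16.038 km
  D: √((0.088·111.32)² + (0.117·84.0)²) = √(95.96475 + 96.58958) = 13.876 km
  E: √((0.019·111.32)² + (0.078·84.0)²) = √(4.47356 + 42.92870) = 6.885 km
  → nearest: E (6.885 km)
S at 40.973°N, 74.738°W:
  A: √((0.097·111.32)² + (-0.041·84.0)²) = √(116.59767 + 11.86114) = 11.334 km
  B: √((0.050·111.32)² + (-0.015·84.0)²) = √(30.98036 + 1.58760) = 5.707 km
  C: √((0.112·111.32)² + (-0.105·84.0)²) = √(155.44703 + 77.79240) = 15.272 km
  D: √((0.056·111.32)² + (0.018·84.0)²) = √(38.86176 + 2.28614) = 6.415 km
  E: √((-0.013·111.32)² + (-0.021·84.0)²) = √(2.09427 + 3.11170) = 2.282 km
  → nearest: E (2.282 km)
T at 41.076°N, 74.737°W:
  A: √((-0.006·111.32)² + (-0.042·84.0)²) = √(0.44612 + 12.44678) = 3.591 km
  B: √((-0.053·111.32)² + (-0.016·84.0)²) = √(34.80953 + 1.80634) = 6.051 km
  C: √((0.009·111.32)² + (-0.106·84.0)²) = √(1.00376 + 79.28122) = 8.960 km
  D: √((-0.047·111.32)² + (0.017·84.0)²) = √(27.37424 + 2.03918) = 5.423 km
  E: √((-0.116·111.32)² + (-0.022·84.0)²) = √(166.74867 + 3.41510) = 13.045 km
  → nearest: A (3.591 km)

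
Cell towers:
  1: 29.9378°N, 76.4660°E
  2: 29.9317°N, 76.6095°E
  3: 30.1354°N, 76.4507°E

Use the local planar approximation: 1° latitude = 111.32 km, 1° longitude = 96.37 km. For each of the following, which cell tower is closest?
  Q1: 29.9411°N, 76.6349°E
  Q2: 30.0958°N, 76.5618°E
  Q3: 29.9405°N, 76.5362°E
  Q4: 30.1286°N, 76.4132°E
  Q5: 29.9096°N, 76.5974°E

Q1→2; Q2→3; Q3→1; Q4→3; Q5→2

Q1 at 29.9411°N, 76.6349°E:
  1: 16.2810 km
  2: 2.6621 km
  3: 27.9812 km
  → nearest: 2 (2.6621 km)
Q2 at 30.0958°N, 76.5618°E:
  1: 19.8643 km
  2: 18.8371 km
  3: 11.5787 km
  → nearest: 3 (11.5787 km)
Q3 at 29.9405°N, 76.5362°E:
  1: 6.7718 km
  2: 7.1315 km
  3: 23.2082 km
  → nearest: 1 (6.7718 km)
Q4 at 30.1286°N, 76.4132°E:
  1: 21.8408 km
  2: 28.9535 km
  3: 3.6923 km
  → nearest: 3 (3.6923 km)
Q5 at 29.9096°N, 76.5974°E:
  1: 13.0463 km
  2: 2.7225 km
  3: 28.8390 km
  → nearest: 2 (2.7225 km)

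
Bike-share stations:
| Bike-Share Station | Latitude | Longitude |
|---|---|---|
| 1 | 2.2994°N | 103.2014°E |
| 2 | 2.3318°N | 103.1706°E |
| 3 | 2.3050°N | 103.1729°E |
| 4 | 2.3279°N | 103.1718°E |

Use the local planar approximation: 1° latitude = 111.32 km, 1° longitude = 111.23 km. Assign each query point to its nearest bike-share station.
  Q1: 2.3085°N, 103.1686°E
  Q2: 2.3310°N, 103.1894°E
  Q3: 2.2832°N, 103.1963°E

Q1→3; Q2→4; Q3→1

Q1 at 2.3085°N, 103.1686°E:
  1: √((-0.0091·111.32)² + (0.0328·111.23)²) = √(1.026193 + 13.310414) = 3.7864 km
  2: √((0.0233·111.32)² + (0.0020·111.23)²) = √(6.727570 + 0.049488) = 2.6033 km
  3: √((-0.0035·111.32)² + (0.0043·111.23)²) = √(0.151804 + 0.228760) = 0.6169 km
  4: √((0.0194·111.32)² + (0.0032·111.23)²) = √(4.663907 + 0.126690) = 2.1887 km
  → nearest: 3 (0.6169 km)
Q2 at 2.3310°N, 103.1894°E:
  1: √((-0.0316·111.32)² + (0.0120·111.23)²) = √(12.374298 + 1.781584) = 3.7624 km
  2: √((0.0008·111.32)² + (-0.0188·111.23)²) = √(0.007931 + 4.372800) = 2.0930 km
  3: √((-0.0260·111.32)² + (-0.0165·111.23)²) = √(8.377088 + 3.368308) = 3.4272 km
  4: √((-0.0031·111.32)² + (-0.0176·111.23)²) = √(0.119088 + 3.832386) = 1.9878 km
  → nearest: 4 (1.9878 km)
Q3 at 2.2832°N, 103.1963°E:
  1: √((0.0162·111.32)² + (0.0051·111.23)²) = √(3.252194 + 0.321799) = 1.8905 km
  2: √((0.0486·111.32)² + (-0.0257·111.23)²) = √(29.269745 + 8.171657) = 6.1189 km
  3: √((0.0218·111.32)² + (-0.0234·111.23)²) = √(5.889242 + 6.774474) = 3.5586 km
  4: √((0.0447·111.32)² + (-0.0245·111.23)²) = √(24.760616 + 7.426361) = 5.6734 km
  → nearest: 1 (1.8905 km)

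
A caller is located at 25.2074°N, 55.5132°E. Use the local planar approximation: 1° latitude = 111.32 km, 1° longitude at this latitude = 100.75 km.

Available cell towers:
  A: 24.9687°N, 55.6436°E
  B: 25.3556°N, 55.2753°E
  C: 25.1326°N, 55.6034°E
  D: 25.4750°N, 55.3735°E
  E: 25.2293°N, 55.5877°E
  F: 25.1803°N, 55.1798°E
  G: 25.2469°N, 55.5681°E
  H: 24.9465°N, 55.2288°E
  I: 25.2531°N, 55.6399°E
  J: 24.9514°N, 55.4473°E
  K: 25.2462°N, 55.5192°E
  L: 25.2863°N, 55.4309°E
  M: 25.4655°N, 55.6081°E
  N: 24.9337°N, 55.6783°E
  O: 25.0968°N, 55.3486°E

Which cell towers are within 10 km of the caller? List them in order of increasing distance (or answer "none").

K, G, E

Distances from 25.2074°N, 55.5132°E:
A: √((-0.2387·111.32)² + (0.1304·100.75)²) = √(706.075648 + 172.601789) = 29.6425 km
B: √((0.1482·111.32)² + (-0.2379·100.75)²) = √(272.171598 + 574.485397) = 29.0974 km
C: √((-0.0748·111.32)² + (0.0902·100.75)²) = √(69.334532 + 82.585383) = 12.3256 km
D: √((0.2676·111.32)² + (-0.1397·100.75)²) = √(887.398343 + 198.099291) = 32.9469 km
E: √((0.0219·111.32)² + (0.0745·100.75)²) = √(5.943395 + 56.338160) = 7.8919 km
F: √((-0.0271·111.32)² + (-0.3334·100.75)²) = √(9.100913 + 1128.291459) = 33.7252 km
G: √((0.0395·111.32)² + (0.0549·100.75)²) = √(19.334840 + 30.593897) = 7.0660 km
H: √((-0.2609·111.32)² + (-0.2844·100.75)²) = √(843.518387 + 821.011601) = 40.7987 km
I: √((0.0457·111.32)² + (0.1267·100.75)²) = √(25.880865 + 162.945863) = 13.7414 km
J: √((-0.2560·111.32)² + (-0.0659·100.75)²) = √(812.131444 + 44.081964) = 29.2611 km
K: √((0.0388·111.32)² + (0.0060·100.75)²) = √(18.655627 + 0.365420) = 4.3613 km
L: √((0.0789·111.32)² + (-0.0823·100.75)²) = √(77.143689 + 68.752703) = 12.0788 km
M: √((0.2581·111.32)² + (0.0949·100.75)²) = √(825.510125 + 91.416067) = 30.2808 km
N: √((-0.2737·111.32)² + (0.1651·100.75)²) = √(928.316330 + 276.684134) = 34.7131 km
O: √((-0.1106·111.32)² + (-0.1646·100.75)²) = √(151.585147 + 275.010814) = 20.6542 km
Threshold 10 km: K (4.3613 km), G (7.0660 km), E (7.8919 km) are within range.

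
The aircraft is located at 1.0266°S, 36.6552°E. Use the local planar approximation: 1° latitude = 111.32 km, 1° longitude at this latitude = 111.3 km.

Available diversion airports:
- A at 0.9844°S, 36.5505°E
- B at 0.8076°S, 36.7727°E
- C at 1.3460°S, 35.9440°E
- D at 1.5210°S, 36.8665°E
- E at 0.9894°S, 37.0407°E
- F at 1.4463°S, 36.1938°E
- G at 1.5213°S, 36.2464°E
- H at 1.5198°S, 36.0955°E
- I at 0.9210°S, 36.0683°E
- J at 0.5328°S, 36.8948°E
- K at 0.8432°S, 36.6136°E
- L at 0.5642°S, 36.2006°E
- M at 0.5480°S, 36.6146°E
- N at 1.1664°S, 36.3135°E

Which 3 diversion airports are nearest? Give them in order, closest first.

Distances from 1.0266°S, 36.6552°E:
A: 12.5644 km
B: 27.6653 km
C: 86.7754 km
D: 59.8507 km
E: 43.1055 km
F: 69.4267 km
G: 71.4346 km
H: 83.0359 km
I: 66.3713 km
J: 61.0969 km
K: 20.9345 km
L: 72.1780 km
M: 53.4690 km
N: 41.0922 km
Sorted: A (12.5644 km) < K (20.9345 km) < B (27.6653 km) < N (41.0922 km) < E (43.1055 km) < …

A, K, B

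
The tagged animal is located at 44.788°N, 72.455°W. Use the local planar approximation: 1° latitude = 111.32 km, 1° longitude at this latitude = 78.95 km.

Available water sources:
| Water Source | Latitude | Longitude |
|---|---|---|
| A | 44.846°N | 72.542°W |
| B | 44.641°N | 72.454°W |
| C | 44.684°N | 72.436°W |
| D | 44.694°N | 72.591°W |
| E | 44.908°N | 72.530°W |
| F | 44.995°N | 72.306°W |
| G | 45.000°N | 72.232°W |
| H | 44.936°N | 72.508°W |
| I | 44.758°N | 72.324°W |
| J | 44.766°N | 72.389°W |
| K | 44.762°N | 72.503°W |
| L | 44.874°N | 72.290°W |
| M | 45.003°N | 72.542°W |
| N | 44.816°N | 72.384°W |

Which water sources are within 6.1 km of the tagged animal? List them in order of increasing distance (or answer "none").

K, J

Distances from 44.788°N, 72.455°W:
A: 9.427 km
B: 16.364 km
C: 11.674 km
D: 14.993 km
E: 14.612 km
F: 25.872 km
G: 29.443 km
H: 16.998 km
I: 10.868 km
J: 5.758 km
K: 4.768 km
L: 16.166 km
M: 24.900 km
N: 6.414 km
Threshold 6.1 km: K (4.768 km), J (5.758 km) are within range.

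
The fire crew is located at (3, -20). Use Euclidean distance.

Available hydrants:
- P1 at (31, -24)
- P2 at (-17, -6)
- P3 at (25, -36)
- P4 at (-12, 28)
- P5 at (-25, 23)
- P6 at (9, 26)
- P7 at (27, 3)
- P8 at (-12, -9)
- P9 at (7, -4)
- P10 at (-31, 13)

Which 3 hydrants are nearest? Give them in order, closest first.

P9, P8, P2

Distances from (3, -20):
P1: √((28)² + (-4)²) = √(784.000 + 16.000) = 28.3
P2: √((-20)² + (14)²) = √(400.000 + 196.000) = 24.4
P3: √((22)² + (-16)²) = √(484.000 + 256.000) = 27.2
P4: √((-15)² + (48)²) = √(225.000 + 2304.000) = 50.3
P5: √((-28)² + (43)²) = √(784.000 + 1849.000) = 51.3
P6: √((6)² + (46)²) = √(36.000 + 2116.000) = 46.4
P7: √((24)² + (23)²) = √(576.000 + 529.000) = 33.2
P8: √((-15)² + (11)²) = √(225.000 + 121.000) = 18.6
P9: √((4)² + (16)²) = √(16.000 + 256.000) = 16.5
P10: √((-34)² + (33)²) = √(1156.000 + 1089.000) = 47.4
Sorted: P9 (16.5) < P8 (18.6) < P2 (24.4) < P3 (27.2) < P1 (28.3) < …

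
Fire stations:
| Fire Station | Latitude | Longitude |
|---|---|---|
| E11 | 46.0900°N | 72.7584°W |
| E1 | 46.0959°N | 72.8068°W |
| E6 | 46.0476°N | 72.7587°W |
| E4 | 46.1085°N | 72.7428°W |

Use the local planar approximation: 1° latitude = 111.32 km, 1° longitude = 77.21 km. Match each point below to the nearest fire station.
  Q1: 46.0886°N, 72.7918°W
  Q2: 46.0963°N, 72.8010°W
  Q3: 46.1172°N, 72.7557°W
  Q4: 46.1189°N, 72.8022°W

Q1→E1; Q2→E1; Q3→E4; Q4→E1

Q1 at 46.0886°N, 72.7918°W:
  E11: 2.5835 km
  E1: 1.4148 km
  E6: 5.2309 km
  E4: 4.3841 km
  → nearest: E1 (1.4148 km)
Q2 at 46.0963°N, 72.8010°W:
  E11: 3.3631 km
  E1: 0.4500 km
  E6: 6.3291 km
  E4: 4.6944 km
  → nearest: E1 (0.4500 km)
Q3 at 46.1172°N, 72.7557°W:
  E11: 3.0351 km
  E1: 4.6031 km
  E6: 7.7513 km
  E4: 1.3892 km
  → nearest: E4 (1.3892 km)
Q4 at 46.1189°N, 72.8022°W:
  E11: 4.6676 km
  E1: 2.5849 km
  E6: 8.6185 km
  E4: 4.7301 km
  → nearest: E1 (2.5849 km)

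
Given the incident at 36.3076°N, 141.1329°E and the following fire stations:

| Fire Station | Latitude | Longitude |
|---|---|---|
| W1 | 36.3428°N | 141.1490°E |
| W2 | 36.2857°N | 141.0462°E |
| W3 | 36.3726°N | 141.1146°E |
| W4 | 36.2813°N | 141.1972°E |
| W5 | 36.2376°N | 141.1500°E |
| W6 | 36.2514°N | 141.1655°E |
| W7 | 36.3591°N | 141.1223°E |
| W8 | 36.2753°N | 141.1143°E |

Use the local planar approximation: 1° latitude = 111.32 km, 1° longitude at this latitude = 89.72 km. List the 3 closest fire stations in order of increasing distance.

Distances from 36.3076°N, 141.1329°E:
W1: √((0.0352·111.32)² + (0.0161·89.72)²) = √(15.354360 + 2.086557) = 4.1762 km
W2: √((-0.0219·111.32)² + (-0.0867·89.72)²) = √(5.943395 + 60.508547) = 8.1518 km
W3: √((0.0650·111.32)² + (-0.0183·89.72)²) = √(52.356802 + 2.695757) = 7.4197 km
W4: √((-0.0263·111.32)² + (0.0643·89.72)²) = √(8.571521 + 33.281315) = 6.4694 km
W5: √((-0.0700·111.32)² + (0.0171·89.72)²) = √(60.721498 + 2.353806) = 7.9420 km
W6: √((-0.0562·111.32)² + (0.0326·89.72)²) = √(39.139838 + 8.554876) = 6.9061 km
W7: √((0.0515·111.32)² + (-0.0106·89.72)²) = √(32.867060 + 0.904462) = 5.8113 km
W8: √((-0.0323·111.32)² + (-0.0186·89.72)²) = √(12.928598 + 2.784867) = 3.9640 km
Sorted: W8 (3.9640 km) < W1 (4.1762 km) < W7 (5.8113 km) < W4 (6.4694 km) < W6 (6.9061 km) < …

W8, W1, W7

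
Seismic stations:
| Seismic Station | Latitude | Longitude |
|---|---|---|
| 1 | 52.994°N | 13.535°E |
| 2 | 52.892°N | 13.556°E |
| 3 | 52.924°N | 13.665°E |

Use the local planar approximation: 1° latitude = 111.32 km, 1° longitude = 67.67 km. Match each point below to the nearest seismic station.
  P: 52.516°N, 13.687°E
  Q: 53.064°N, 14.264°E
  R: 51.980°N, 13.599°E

P→2; Q→3; R→2

P at 52.516°N, 13.687°E:
  1: 54.196 km
  2: 42.785 km
  3: 45.443 km
  → nearest: 2 (42.785 km)
Q at 53.064°N, 14.264°E:
  1: 49.943 km
  2: 51.595 km
  3: 43.427 km
  → nearest: 3 (43.427 km)
R at 51.980°N, 13.599°E:
  1: 112.962 km
  2: 101.566 km
  3: 105.181 km
  → nearest: 2 (101.566 km)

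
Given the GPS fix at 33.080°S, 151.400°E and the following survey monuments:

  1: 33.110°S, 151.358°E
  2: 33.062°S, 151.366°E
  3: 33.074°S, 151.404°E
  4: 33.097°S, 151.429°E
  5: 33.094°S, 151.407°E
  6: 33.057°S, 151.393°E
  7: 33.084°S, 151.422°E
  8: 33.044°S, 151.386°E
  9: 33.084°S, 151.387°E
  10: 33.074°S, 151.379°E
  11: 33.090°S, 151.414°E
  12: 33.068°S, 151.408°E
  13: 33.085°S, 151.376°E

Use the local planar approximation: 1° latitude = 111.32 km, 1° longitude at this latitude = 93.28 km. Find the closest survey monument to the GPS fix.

Distances from 33.080°S, 151.400°E:
1: √((-0.030·111.32)² + (-0.042·93.28)²) = √(11.15293 + 15.34884) = 5.148 km
2: √((0.018·111.32)² + (-0.034·93.28)²) = √(4.01505 + 10.05854) = 3.751 km
3: √((0.006·111.32)² + (0.004·93.28)²) = √(0.44612 + 0.13922) = 0.765 km
4: √((-0.017·111.32)² + (0.029·93.28)²) = √(3.58133 + 7.31767) = 3.301 km
5: √((-0.014·111.32)² + (0.007·93.28)²) = √(2.42886 + 0.42636) = 1.690 km
6: √((0.023·111.32)² + (-0.007·93.28)²) = √(6.55544 + 0.42636) = 2.642 km
7: √((-0.004·111.32)² + (0.022·93.28)²) = √(0.19827 + 4.21136) = 2.100 km
8: √((0.036·111.32)² + (-0.014·93.28)²) = √(16.06022 + 1.70543) = 4.215 km
9: √((-0.004·111.32)² + (-0.013·93.28)²) = √(0.19827 + 1.47050) = 1.292 km
10: √((0.006·111.32)² + (-0.021·93.28)²) = √(0.44612 + 3.83721) = 2.070 km
11: √((-0.010·111.32)² + (0.014·93.28)²) = √(1.23921 + 1.70543) = 1.716 km
12: √((0.012·111.32)² + (0.008·93.28)²) = √(1.78447 + 0.55687) = 1.530 km
13: √((-0.005·111.32)² + (-0.024·93.28)²) = √(0.30980 + 5.01187) = 2.307 km
Minimum: 3 at 0.765 km.

3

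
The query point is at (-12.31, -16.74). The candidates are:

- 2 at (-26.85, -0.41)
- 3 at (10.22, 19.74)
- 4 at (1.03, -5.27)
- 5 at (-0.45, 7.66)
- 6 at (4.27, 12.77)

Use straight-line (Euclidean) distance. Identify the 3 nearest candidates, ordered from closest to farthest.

4, 2, 5

Distances from (-12.31, -16.74):
2: √((-14.54)² + (16.33)²) = √(211.4116 + 266.6689) = 21.87
3: √((22.53)² + (36.48)²) = √(507.6009 + 1330.7904) = 42.88
4: √((13.34)² + (11.47)²) = √(177.9556 + 131.5609) = 17.59
5: √((11.86)² + (24.40)²) = √(140.6596 + 595.3600) = 27.13
6: √((16.58)² + (29.51)²) = √(274.8964 + 870.8401) = 33.85
Sorted: 4 (17.59) < 2 (21.87) < 5 (27.13) < 6 (33.85) < 3 (42.88)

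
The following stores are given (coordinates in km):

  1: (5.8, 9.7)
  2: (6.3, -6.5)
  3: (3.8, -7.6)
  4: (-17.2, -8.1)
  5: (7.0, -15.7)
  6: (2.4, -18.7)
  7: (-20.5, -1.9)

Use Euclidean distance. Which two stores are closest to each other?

2 and 3

Pairwise distances:
1–2: √((0.5)² + (-16.2)²) = √(0.2500 + 262.4400) = 16.21 km
1–3: √((-2.0)² + (-17.3)²) = √(4.0000 + 299.2900) = 17.42 km
1–4: √((-23.0)² + (-17.8)²) = √(529.0000 + 316.8400) = 29.08 km
1–5: √((1.2)² + (-25.4)²) = √(1.4400 + 645.1600) = 25.43 km
1–6: √((-3.4)² + (-28.4)²) = √(11.5600 + 806.5600) = 28.60 km
1–7: √((-26.3)² + (-11.6)²) = √(691.6900 + 134.5600) = 28.74 km
2–3: √((-2.5)² + (-1.1)²) = √(6.2500 + 1.2100) = 2.73 km
2–4: √((-23.5)² + (-1.6)²) = √(552.2500 + 2.5600) = 23.55 km
2–5: √((0.7)² + (-9.2)²) = √(0.4900 + 84.6400) = 9.23 km
2–6: √((-3.9)² + (-12.2)²) = √(15.2100 + 148.8400) = 12.81 km
2–7: √((-26.8)² + (4.6)²) = √(718.2400 + 21.1600) = 27.19 km
3–4: √((-21.0)² + (-0.5)²) = √(441.0000 + 0.2500) = 21.01 km
3–5: √((3.2)² + (-8.1)²) = √(10.2400 + 65.6100) = 8.71 km
3–6: √((-1.4)² + (-11.1)²) = √(1.9600 + 123.2100) = 11.19 km
3–7: √((-24.3)² + (5.7)²) = √(590.4900 + 32.4900) = 24.96 km
4–5: √((24.2)² + (-7.6)²) = √(585.6400 + 57.7600) = 25.37 km
4–6: √((19.6)² + (-10.6)²) = √(384.1600 + 112.3600) = 22.28 km
4–7: √((-3.3)² + (6.2)²) = √(10.8900 + 38.4400) = 7.02 km
5–6: √((-4.6)² + (-3.0)²) = √(21.1600 + 9.0000) = 5.49 km
5–7: √((-27.5)² + (13.8)²) = √(756.2500 + 190.4400) = 30.77 km
6–7: √((-22.9)² + (16.8)²) = √(524.4100 + 282.2400) = 28.40 km
Closest pair: 2–3 at 2.73 km.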